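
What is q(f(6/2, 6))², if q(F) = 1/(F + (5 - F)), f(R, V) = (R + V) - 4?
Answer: 1/25 ≈ 0.040000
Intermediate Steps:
f(R, V) = -4 + R + V
q(F) = ⅕ (q(F) = 1/5 = ⅕)
q(f(6/2, 6))² = (⅕)² = 1/25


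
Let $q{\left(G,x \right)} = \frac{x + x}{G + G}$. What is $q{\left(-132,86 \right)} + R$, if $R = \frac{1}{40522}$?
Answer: $- \frac{435595}{668613} \approx -0.65149$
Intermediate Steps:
$q{\left(G,x \right)} = \frac{x}{G}$ ($q{\left(G,x \right)} = \frac{2 x}{2 G} = 2 x \frac{1}{2 G} = \frac{x}{G}$)
$R = \frac{1}{40522} \approx 2.4678 \cdot 10^{-5}$
$q{\left(-132,86 \right)} + R = \frac{86}{-132} + \frac{1}{40522} = 86 \left(- \frac{1}{132}\right) + \frac{1}{40522} = - \frac{43}{66} + \frac{1}{40522} = - \frac{435595}{668613}$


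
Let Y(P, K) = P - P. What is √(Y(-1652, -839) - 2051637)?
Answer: I*√2051637 ≈ 1432.4*I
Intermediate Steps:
Y(P, K) = 0
√(Y(-1652, -839) - 2051637) = √(0 - 2051637) = √(-2051637) = I*√2051637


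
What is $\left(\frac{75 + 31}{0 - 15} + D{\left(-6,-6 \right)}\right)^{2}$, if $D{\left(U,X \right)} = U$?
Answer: $\frac{38416}{225} \approx 170.74$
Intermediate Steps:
$\left(\frac{75 + 31}{0 - 15} + D{\left(-6,-6 \right)}\right)^{2} = \left(\frac{75 + 31}{0 - 15} - 6\right)^{2} = \left(\frac{106}{-15} - 6\right)^{2} = \left(106 \left(- \frac{1}{15}\right) - 6\right)^{2} = \left(- \frac{106}{15} - 6\right)^{2} = \left(- \frac{196}{15}\right)^{2} = \frac{38416}{225}$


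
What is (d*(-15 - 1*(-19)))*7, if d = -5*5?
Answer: -700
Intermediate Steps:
d = -25
(d*(-15 - 1*(-19)))*7 = -25*(-15 - 1*(-19))*7 = -25*(-15 + 19)*7 = -25*4*7 = -100*7 = -700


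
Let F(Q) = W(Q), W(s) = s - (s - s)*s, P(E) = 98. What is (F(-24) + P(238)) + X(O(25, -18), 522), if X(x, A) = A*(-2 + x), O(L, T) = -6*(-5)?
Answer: 14690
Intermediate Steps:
O(L, T) = 30
W(s) = s (W(s) = s - 0*s = s - 1*0 = s + 0 = s)
F(Q) = Q
(F(-24) + P(238)) + X(O(25, -18), 522) = (-24 + 98) + 522*(-2 + 30) = 74 + 522*28 = 74 + 14616 = 14690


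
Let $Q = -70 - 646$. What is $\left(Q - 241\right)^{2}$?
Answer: $915849$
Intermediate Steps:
$Q = -716$ ($Q = -70 - 646 = -716$)
$\left(Q - 241\right)^{2} = \left(-716 - 241\right)^{2} = \left(-957\right)^{2} = 915849$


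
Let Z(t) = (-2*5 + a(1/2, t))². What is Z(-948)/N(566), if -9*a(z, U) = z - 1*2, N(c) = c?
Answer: 3481/20376 ≈ 0.17084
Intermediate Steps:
a(z, U) = 2/9 - z/9 (a(z, U) = -(z - 1*2)/9 = -(z - 2)/9 = -(-2 + z)/9 = 2/9 - z/9)
Z(t) = 3481/36 (Z(t) = (-2*5 + (2/9 - ⅑/2))² = (-10 + (2/9 - ⅑*½))² = (-10 + (2/9 - 1/18))² = (-10 + ⅙)² = (-59/6)² = 3481/36)
Z(-948)/N(566) = (3481/36)/566 = (3481/36)*(1/566) = 3481/20376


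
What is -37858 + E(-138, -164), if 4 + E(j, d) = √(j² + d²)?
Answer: -37862 + 2*√11485 ≈ -37648.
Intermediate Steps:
E(j, d) = -4 + √(d² + j²) (E(j, d) = -4 + √(j² + d²) = -4 + √(d² + j²))
-37858 + E(-138, -164) = -37858 + (-4 + √((-164)² + (-138)²)) = -37858 + (-4 + √(26896 + 19044)) = -37858 + (-4 + √45940) = -37858 + (-4 + 2*√11485) = -37862 + 2*√11485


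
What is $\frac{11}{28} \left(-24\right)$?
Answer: $- \frac{66}{7} \approx -9.4286$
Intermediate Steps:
$\frac{11}{28} \left(-24\right) = - \frac{66}{7}$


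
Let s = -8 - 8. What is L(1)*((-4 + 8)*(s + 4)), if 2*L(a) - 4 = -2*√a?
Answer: -48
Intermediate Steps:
s = -16
L(a) = 2 - √a (L(a) = 2 + (-2*√a)/2 = 2 - √a)
L(1)*((-4 + 8)*(s + 4)) = (2 - √1)*((-4 + 8)*(-16 + 4)) = (2 - 1*1)*(4*(-12)) = (2 - 1)*(-48) = 1*(-48) = -48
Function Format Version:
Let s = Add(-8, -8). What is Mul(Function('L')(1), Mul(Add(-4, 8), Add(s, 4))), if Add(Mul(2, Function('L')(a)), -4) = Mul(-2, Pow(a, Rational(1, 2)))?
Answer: -48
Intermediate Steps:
s = -16
Function('L')(a) = Add(2, Mul(-1, Pow(a, Rational(1, 2)))) (Function('L')(a) = Add(2, Mul(Rational(1, 2), Mul(-2, Pow(a, Rational(1, 2))))) = Add(2, Mul(-1, Pow(a, Rational(1, 2)))))
Mul(Function('L')(1), Mul(Add(-4, 8), Add(s, 4))) = Mul(Add(2, Mul(-1, Pow(1, Rational(1, 2)))), Mul(Add(-4, 8), Add(-16, 4))) = Mul(Add(2, Mul(-1, 1)), Mul(4, -12)) = Mul(Add(2, -1), -48) = Mul(1, -48) = -48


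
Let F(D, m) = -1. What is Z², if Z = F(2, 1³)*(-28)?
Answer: 784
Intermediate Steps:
Z = 28 (Z = -1*(-28) = 28)
Z² = 28² = 784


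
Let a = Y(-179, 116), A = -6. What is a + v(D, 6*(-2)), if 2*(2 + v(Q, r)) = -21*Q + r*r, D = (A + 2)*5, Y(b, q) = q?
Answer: 396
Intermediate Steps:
D = -20 (D = (-6 + 2)*5 = -4*5 = -20)
v(Q, r) = -2 + r²/2 - 21*Q/2 (v(Q, r) = -2 + (-21*Q + r*r)/2 = -2 + (-21*Q + r²)/2 = -2 + (r² - 21*Q)/2 = -2 + (r²/2 - 21*Q/2) = -2 + r²/2 - 21*Q/2)
a = 116
a + v(D, 6*(-2)) = 116 + (-2 + (6*(-2))²/2 - 21/2*(-20)) = 116 + (-2 + (½)*(-12)² + 210) = 116 + (-2 + (½)*144 + 210) = 116 + (-2 + 72 + 210) = 116 + 280 = 396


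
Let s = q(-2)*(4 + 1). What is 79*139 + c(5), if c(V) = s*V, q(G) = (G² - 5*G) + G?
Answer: 11281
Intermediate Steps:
q(G) = G² - 4*G
s = 60 (s = (-2*(-4 - 2))*(4 + 1) = -2*(-6)*5 = 12*5 = 60)
c(V) = 60*V
79*139 + c(5) = 79*139 + 60*5 = 10981 + 300 = 11281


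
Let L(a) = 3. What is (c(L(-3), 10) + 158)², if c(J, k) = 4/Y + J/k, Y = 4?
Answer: 2537649/100 ≈ 25377.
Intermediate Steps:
c(J, k) = 1 + J/k (c(J, k) = 4/4 + J/k = 4*(¼) + J/k = 1 + J/k)
(c(L(-3), 10) + 158)² = ((3 + 10)/10 + 158)² = ((⅒)*13 + 158)² = (13/10 + 158)² = (1593/10)² = 2537649/100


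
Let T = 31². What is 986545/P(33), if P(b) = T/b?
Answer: 32555985/961 ≈ 33877.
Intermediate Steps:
T = 961
P(b) = 961/b
986545/P(33) = 986545/((961/33)) = 986545/((961*(1/33))) = 986545/(961/33) = 986545*(33/961) = 32555985/961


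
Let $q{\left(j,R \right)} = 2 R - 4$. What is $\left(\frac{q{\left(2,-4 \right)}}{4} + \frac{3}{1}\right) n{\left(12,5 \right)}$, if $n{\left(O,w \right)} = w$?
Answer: $0$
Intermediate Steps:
$q{\left(j,R \right)} = -4 + 2 R$
$\left(\frac{q{\left(2,-4 \right)}}{4} + \frac{3}{1}\right) n{\left(12,5 \right)} = \left(\frac{-4 + 2 \left(-4\right)}{4} + \frac{3}{1}\right) 5 = \left(\left(-4 - 8\right) \frac{1}{4} + 3 \cdot 1\right) 5 = \left(\left(-12\right) \frac{1}{4} + 3\right) 5 = \left(-3 + 3\right) 5 = 0 \cdot 5 = 0$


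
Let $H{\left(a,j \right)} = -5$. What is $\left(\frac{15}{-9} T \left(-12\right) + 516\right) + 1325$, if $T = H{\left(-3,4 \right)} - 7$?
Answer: $1601$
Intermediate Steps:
$T = -12$ ($T = -5 - 7 = -12$)
$\left(\frac{15}{-9} T \left(-12\right) + 516\right) + 1325 = \left(\frac{15}{-9} \left(-12\right) \left(-12\right) + 516\right) + 1325 = \left(15 \left(- \frac{1}{9}\right) \left(-12\right) \left(-12\right) + 516\right) + 1325 = \left(\left(- \frac{5}{3}\right) \left(-12\right) \left(-12\right) + 516\right) + 1325 = \left(20 \left(-12\right) + 516\right) + 1325 = \left(-240 + 516\right) + 1325 = 276 + 1325 = 1601$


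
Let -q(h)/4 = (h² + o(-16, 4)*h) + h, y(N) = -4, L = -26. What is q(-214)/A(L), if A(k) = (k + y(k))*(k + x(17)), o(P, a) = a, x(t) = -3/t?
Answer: -1520684/6675 ≈ -227.82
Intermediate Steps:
q(h) = -20*h - 4*h² (q(h) = -4*((h² + 4*h) + h) = -4*(h² + 5*h) = -20*h - 4*h²)
A(k) = (-4 + k)*(-3/17 + k) (A(k) = (k - 4)*(k - 3/17) = (-4 + k)*(k - 3*1/17) = (-4 + k)*(k - 3/17) = (-4 + k)*(-3/17 + k))
q(-214)/A(L) = (-4*(-214)*(5 - 214))/(12/17 + (-26)² - 71/17*(-26)) = (-4*(-214)*(-209))/(12/17 + 676 + 1846/17) = -178904/13350/17 = -178904*17/13350 = -1520684/6675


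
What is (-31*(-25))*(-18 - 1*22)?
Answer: -31000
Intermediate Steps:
(-31*(-25))*(-18 - 1*22) = 775*(-18 - 22) = 775*(-40) = -31000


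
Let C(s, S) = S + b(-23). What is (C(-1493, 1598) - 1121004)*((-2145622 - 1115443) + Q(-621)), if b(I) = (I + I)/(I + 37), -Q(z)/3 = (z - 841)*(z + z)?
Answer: 68238450127605/7 ≈ 9.7484e+12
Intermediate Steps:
Q(z) = -6*z*(-841 + z) (Q(z) = -3*(z - 841)*(z + z) = -3*(-841 + z)*2*z = -6*z*(-841 + z))
b(I) = 2*I/(37 + I) (b(I) = (2*I)/(37 + I) = 2*I/(37 + I))
C(s, S) = -23/7 + S (C(s, S) = S + 2*(-23)/(37 - 23) = S + 2*(-23)/14 = S + 2*(-23)*(1/14) = S - 23/7 = -23/7 + S)
(C(-1493, 1598) - 1121004)*((-2145622 - 1115443) + Q(-621)) = ((-23/7 + 1598) - 1121004)*((-2145622 - 1115443) + 6*(-621)*(841 - 1*(-621))) = (11163/7 - 1121004)*(-3261065 + 6*(-621)*(841 + 621)) = -7835865*(-3261065 + 6*(-621)*1462)/7 = -7835865*(-3261065 - 5447412)/7 = -7835865/7*(-8708477) = 68238450127605/7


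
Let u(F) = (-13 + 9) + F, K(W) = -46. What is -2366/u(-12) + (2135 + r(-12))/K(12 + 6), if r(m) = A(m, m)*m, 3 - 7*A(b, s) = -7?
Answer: 131163/1288 ≈ 101.83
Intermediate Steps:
A(b, s) = 10/7 (A(b, s) = 3/7 - 1/7*(-7) = 3/7 + 1 = 10/7)
r(m) = 10*m/7
u(F) = -4 + F
-2366/u(-12) + (2135 + r(-12))/K(12 + 6) = -2366/(-4 - 12) + (2135 + (10/7)*(-12))/(-46) = -2366/(-16) + (2135 - 120/7)*(-1/46) = -2366*(-1/16) + (14825/7)*(-1/46) = 1183/8 - 14825/322 = 131163/1288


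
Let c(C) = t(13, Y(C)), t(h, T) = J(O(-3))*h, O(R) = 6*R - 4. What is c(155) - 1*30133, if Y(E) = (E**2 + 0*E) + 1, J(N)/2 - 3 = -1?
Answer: -30081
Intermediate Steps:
O(R) = -4 + 6*R
J(N) = 4 (J(N) = 6 + 2*(-1) = 6 - 2 = 4)
Y(E) = 1 + E**2 (Y(E) = (E**2 + 0) + 1 = E**2 + 1 = 1 + E**2)
t(h, T) = 4*h
c(C) = 52 (c(C) = 4*13 = 52)
c(155) - 1*30133 = 52 - 1*30133 = 52 - 30133 = -30081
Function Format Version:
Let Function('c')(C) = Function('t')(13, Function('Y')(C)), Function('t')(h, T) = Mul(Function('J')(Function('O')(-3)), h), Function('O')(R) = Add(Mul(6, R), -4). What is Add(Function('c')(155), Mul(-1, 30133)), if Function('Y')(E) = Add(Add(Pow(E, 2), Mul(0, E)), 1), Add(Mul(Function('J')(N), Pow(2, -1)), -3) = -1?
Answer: -30081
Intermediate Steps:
Function('O')(R) = Add(-4, Mul(6, R))
Function('J')(N) = 4 (Function('J')(N) = Add(6, Mul(2, -1)) = Add(6, -2) = 4)
Function('Y')(E) = Add(1, Pow(E, 2)) (Function('Y')(E) = Add(Add(Pow(E, 2), 0), 1) = Add(Pow(E, 2), 1) = Add(1, Pow(E, 2)))
Function('t')(h, T) = Mul(4, h)
Function('c')(C) = 52 (Function('c')(C) = Mul(4, 13) = 52)
Add(Function('c')(155), Mul(-1, 30133)) = Add(52, Mul(-1, 30133)) = Add(52, -30133) = -30081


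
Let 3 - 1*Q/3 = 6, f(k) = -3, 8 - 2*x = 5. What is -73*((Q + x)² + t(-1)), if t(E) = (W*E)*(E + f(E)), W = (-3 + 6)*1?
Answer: -19929/4 ≈ -4982.3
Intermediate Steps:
x = 3/2 (x = 4 - ½*5 = 4 - 5/2 = 3/2 ≈ 1.5000)
Q = -9 (Q = 9 - 3*6 = 9 - 18 = -9)
W = 3 (W = 3*1 = 3)
t(E) = 3*E*(-3 + E) (t(E) = (3*E)*(E - 3) = (3*E)*(-3 + E) = 3*E*(-3 + E))
-73*((Q + x)² + t(-1)) = -73*((-9 + 3/2)² + 3*(-1)*(-3 - 1)) = -73*((-15/2)² + 3*(-1)*(-4)) = -73*(225/4 + 12) = -73*273/4 = -19929/4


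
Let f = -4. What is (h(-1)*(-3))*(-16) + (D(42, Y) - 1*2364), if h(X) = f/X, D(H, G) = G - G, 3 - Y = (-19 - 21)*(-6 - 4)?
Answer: -2172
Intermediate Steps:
Y = -397 (Y = 3 - (-19 - 21)*(-6 - 4) = 3 - (-40)*(-10) = 3 - 1*400 = 3 - 400 = -397)
D(H, G) = 0
h(X) = -4/X
(h(-1)*(-3))*(-16) + (D(42, Y) - 1*2364) = (-4/(-1)*(-3))*(-16) + (0 - 1*2364) = (-4*(-1)*(-3))*(-16) + (0 - 2364) = (4*(-3))*(-16) - 2364 = -12*(-16) - 2364 = 192 - 2364 = -2172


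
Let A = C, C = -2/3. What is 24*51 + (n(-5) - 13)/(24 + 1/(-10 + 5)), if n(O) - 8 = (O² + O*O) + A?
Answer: 62519/51 ≈ 1225.9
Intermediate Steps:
C = -⅔ (C = -2*⅓ = -⅔ ≈ -0.66667)
A = -⅔ ≈ -0.66667
n(O) = 22/3 + 2*O² (n(O) = 8 + ((O² + O*O) - ⅔) = 8 + ((O² + O²) - ⅔) = 8 + (2*O² - ⅔) = 8 + (-⅔ + 2*O²) = 22/3 + 2*O²)
24*51 + (n(-5) - 13)/(24 + 1/(-10 + 5)) = 24*51 + ((22/3 + 2*(-5)²) - 13)/(24 + 1/(-10 + 5)) = 1224 + ((22/3 + 2*25) - 13)/(24 + 1/(-5)) = 1224 + ((22/3 + 50) - 13)/(24 - ⅕) = 1224 + (172/3 - 13)/(119/5) = 1224 + (133/3)*(5/119) = 1224 + 95/51 = 62519/51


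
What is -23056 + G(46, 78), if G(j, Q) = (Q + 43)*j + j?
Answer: -17444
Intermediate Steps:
G(j, Q) = j + j*(43 + Q) (G(j, Q) = (43 + Q)*j + j = j*(43 + Q) + j = j + j*(43 + Q))
-23056 + G(46, 78) = -23056 + 46*(44 + 78) = -23056 + 46*122 = -23056 + 5612 = -17444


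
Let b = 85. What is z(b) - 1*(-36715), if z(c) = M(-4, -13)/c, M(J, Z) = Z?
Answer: 3120762/85 ≈ 36715.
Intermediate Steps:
z(c) = -13/c
z(b) - 1*(-36715) = -13/85 - 1*(-36715) = -13*1/85 + 36715 = -13/85 + 36715 = 3120762/85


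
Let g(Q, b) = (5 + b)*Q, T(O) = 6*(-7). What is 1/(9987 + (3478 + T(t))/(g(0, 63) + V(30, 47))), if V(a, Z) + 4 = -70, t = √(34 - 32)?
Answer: 37/367801 ≈ 0.00010060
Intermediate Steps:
t = √2 ≈ 1.4142
T(O) = -42
V(a, Z) = -74 (V(a, Z) = -4 - 70 = -74)
g(Q, b) = Q*(5 + b)
1/(9987 + (3478 + T(t))/(g(0, 63) + V(30, 47))) = 1/(9987 + (3478 - 42)/(0*(5 + 63) - 74)) = 1/(9987 + 3436/(0*68 - 74)) = 1/(9987 + 3436/(0 - 74)) = 1/(9987 + 3436/(-74)) = 1/(9987 + 3436*(-1/74)) = 1/(9987 - 1718/37) = 1/(367801/37) = 37/367801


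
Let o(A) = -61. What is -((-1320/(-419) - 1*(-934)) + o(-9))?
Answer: -367107/419 ≈ -876.15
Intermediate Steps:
-((-1320/(-419) - 1*(-934)) + o(-9)) = -((-1320/(-419) - 1*(-934)) - 61) = -((-1320*(-1/419) + 934) - 61) = -((1320/419 + 934) - 61) = -(392666/419 - 61) = -1*367107/419 = -367107/419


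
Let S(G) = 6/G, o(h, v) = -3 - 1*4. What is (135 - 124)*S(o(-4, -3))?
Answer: -66/7 ≈ -9.4286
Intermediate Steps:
o(h, v) = -7 (o(h, v) = -3 - 4 = -7)
(135 - 124)*S(o(-4, -3)) = (135 - 124)*(6/(-7)) = 11*(6*(-1/7)) = 11*(-6/7) = -66/7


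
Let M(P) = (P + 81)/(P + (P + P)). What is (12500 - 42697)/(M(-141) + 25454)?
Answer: -4257777/3589034 ≈ -1.1863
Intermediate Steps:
M(P) = (81 + P)/(3*P) (M(P) = (81 + P)/(P + 2*P) = (81 + P)/((3*P)) = (81 + P)*(1/(3*P)) = (81 + P)/(3*P))
(12500 - 42697)/(M(-141) + 25454) = (12500 - 42697)/((⅓)*(81 - 141)/(-141) + 25454) = -30197/((⅓)*(-1/141)*(-60) + 25454) = -30197/(20/141 + 25454) = -30197/3589034/141 = -30197*141/3589034 = -4257777/3589034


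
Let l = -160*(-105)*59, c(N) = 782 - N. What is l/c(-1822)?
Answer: 11800/31 ≈ 380.65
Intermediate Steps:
l = 991200 (l = 16800*59 = 991200)
l/c(-1822) = 991200/(782 - 1*(-1822)) = 991200/(782 + 1822) = 991200/2604 = 991200*(1/2604) = 11800/31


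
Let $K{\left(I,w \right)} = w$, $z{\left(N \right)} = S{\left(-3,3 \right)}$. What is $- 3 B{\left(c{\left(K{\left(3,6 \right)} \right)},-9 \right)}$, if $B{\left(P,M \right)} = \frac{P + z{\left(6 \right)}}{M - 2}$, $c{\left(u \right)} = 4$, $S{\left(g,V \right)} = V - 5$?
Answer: $\frac{6}{11} \approx 0.54545$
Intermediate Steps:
$S{\left(g,V \right)} = -5 + V$
$z{\left(N \right)} = -2$ ($z{\left(N \right)} = -5 + 3 = -2$)
$B{\left(P,M \right)} = \frac{-2 + P}{-2 + M}$ ($B{\left(P,M \right)} = \frac{P - 2}{M - 2} = \frac{-2 + P}{-2 + M}$)
$- 3 B{\left(c{\left(K{\left(3,6 \right)} \right)},-9 \right)} = - 3 \frac{-2 + 4}{-2 - 9} = - 3 \frac{1}{-11} \cdot 2 = - 3 \left(\left(- \frac{1}{11}\right) 2\right) = \left(-3\right) \left(- \frac{2}{11}\right) = \frac{6}{11}$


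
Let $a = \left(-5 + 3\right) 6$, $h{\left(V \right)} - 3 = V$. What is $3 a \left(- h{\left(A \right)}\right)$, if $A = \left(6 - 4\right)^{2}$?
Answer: $252$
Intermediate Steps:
$A = 4$ ($A = 2^{2} = 4$)
$h{\left(V \right)} = 3 + V$
$a = -12$ ($a = \left(-2\right) 6 = -12$)
$3 a \left(- h{\left(A \right)}\right) = 3 \left(-12\right) \left(- (3 + 4)\right) = - 36 \left(\left(-1\right) 7\right) = \left(-36\right) \left(-7\right) = 252$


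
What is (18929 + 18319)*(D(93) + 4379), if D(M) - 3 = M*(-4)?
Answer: 149364480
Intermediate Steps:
D(M) = 3 - 4*M (D(M) = 3 + M*(-4) = 3 - 4*M)
(18929 + 18319)*(D(93) + 4379) = (18929 + 18319)*((3 - 4*93) + 4379) = 37248*((3 - 372) + 4379) = 37248*(-369 + 4379) = 37248*4010 = 149364480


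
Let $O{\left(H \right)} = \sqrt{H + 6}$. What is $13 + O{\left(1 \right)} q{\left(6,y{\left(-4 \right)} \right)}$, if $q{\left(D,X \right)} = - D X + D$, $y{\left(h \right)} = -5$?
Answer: $13 + 36 \sqrt{7} \approx 108.25$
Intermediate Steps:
$O{\left(H \right)} = \sqrt{6 + H}$
$q{\left(D,X \right)} = D - D X$ ($q{\left(D,X \right)} = - D X + D = D - D X$)
$13 + O{\left(1 \right)} q{\left(6,y{\left(-4 \right)} \right)} = 13 + \sqrt{6 + 1} \cdot 6 \left(1 - -5\right) = 13 + \sqrt{7} \cdot 6 \left(1 + 5\right) = 13 + \sqrt{7} \cdot 6 \cdot 6 = 13 + \sqrt{7} \cdot 36 = 13 + 36 \sqrt{7}$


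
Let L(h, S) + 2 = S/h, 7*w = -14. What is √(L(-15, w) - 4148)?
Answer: 2*I*√233430/15 ≈ 64.419*I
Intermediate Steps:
w = -2 (w = (⅐)*(-14) = -2)
L(h, S) = -2 + S/h
√(L(-15, w) - 4148) = √((-2 - 2/(-15)) - 4148) = √((-2 - 2*(-1/15)) - 4148) = √((-2 + 2/15) - 4148) = √(-28/15 - 4148) = √(-62248/15) = 2*I*√233430/15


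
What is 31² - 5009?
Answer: -4048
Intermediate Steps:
31² - 5009 = 961 - 5009 = -4048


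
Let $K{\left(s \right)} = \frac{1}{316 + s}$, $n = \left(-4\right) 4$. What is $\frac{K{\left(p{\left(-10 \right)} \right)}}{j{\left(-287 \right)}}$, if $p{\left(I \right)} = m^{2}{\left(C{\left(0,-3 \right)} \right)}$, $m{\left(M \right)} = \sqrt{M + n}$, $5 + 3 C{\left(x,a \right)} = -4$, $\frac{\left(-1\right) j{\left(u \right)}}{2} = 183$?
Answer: $- \frac{1}{108702} \approx -9.1995 \cdot 10^{-6}$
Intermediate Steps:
$j{\left(u \right)} = -366$ ($j{\left(u \right)} = \left(-2\right) 183 = -366$)
$C{\left(x,a \right)} = -3$ ($C{\left(x,a \right)} = - \frac{5}{3} + \frac{1}{3} \left(-4\right) = - \frac{5}{3} - \frac{4}{3} = -3$)
$n = -16$
$m{\left(M \right)} = \sqrt{-16 + M}$ ($m{\left(M \right)} = \sqrt{M - 16} = \sqrt{-16 + M}$)
$p{\left(I \right)} = -19$ ($p{\left(I \right)} = \left(\sqrt{-16 - 3}\right)^{2} = \left(\sqrt{-19}\right)^{2} = \left(i \sqrt{19}\right)^{2} = -19$)
$\frac{K{\left(p{\left(-10 \right)} \right)}}{j{\left(-287 \right)}} = \frac{1}{\left(316 - 19\right) \left(-366\right)} = \frac{1}{297} \left(- \frac{1}{366}\right) = - \frac{1}{108702}$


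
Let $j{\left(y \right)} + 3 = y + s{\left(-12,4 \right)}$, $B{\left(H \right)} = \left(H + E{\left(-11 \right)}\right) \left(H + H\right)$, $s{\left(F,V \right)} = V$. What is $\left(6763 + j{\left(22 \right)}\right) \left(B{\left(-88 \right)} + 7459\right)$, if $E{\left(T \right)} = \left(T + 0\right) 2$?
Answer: $181993734$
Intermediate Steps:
$E{\left(T \right)} = 2 T$ ($E{\left(T \right)} = T 2 = 2 T$)
$B{\left(H \right)} = 2 H \left(-22 + H\right)$ ($B{\left(H \right)} = \left(H + 2 \left(-11\right)\right) \left(H + H\right) = \left(H - 22\right) 2 H = \left(-22 + H\right) 2 H = 2 H \left(-22 + H\right)$)
$j{\left(y \right)} = 1 + y$ ($j{\left(y \right)} = -3 + \left(y + 4\right) = -3 + \left(4 + y\right) = 1 + y$)
$\left(6763 + j{\left(22 \right)}\right) \left(B{\left(-88 \right)} + 7459\right) = \left(6763 + \left(1 + 22\right)\right) \left(2 \left(-88\right) \left(-22 - 88\right) + 7459\right) = \left(6763 + 23\right) \left(2 \left(-88\right) \left(-110\right) + 7459\right) = 6786 \left(19360 + 7459\right) = 6786 \cdot 26819 = 181993734$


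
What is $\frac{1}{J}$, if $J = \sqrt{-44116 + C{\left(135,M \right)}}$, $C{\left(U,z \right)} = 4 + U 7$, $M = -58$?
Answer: $- \frac{i \sqrt{43167}}{43167} \approx - 0.0048131 i$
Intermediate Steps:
$C{\left(U,z \right)} = 4 + 7 U$
$J = i \sqrt{43167}$ ($J = \sqrt{-44116 + \left(4 + 7 \cdot 135\right)} = \sqrt{-44116 + \left(4 + 945\right)} = \sqrt{-44116 + 949} = \sqrt{-43167} = i \sqrt{43167} \approx 207.77 i$)
$\frac{1}{J} = \frac{1}{i \sqrt{43167}} = - \frac{i \sqrt{43167}}{43167}$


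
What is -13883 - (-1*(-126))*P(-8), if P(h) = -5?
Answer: -13253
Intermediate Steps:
-13883 - (-1*(-126))*P(-8) = -13883 - (-1*(-126))*(-5) = -13883 - 126*(-5) = -13883 - 1*(-630) = -13883 + 630 = -13253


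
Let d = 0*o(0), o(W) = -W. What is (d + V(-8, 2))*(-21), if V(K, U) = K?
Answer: 168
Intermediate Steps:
d = 0 (d = 0*(-1*0) = 0*0 = 0)
(d + V(-8, 2))*(-21) = (0 - 8)*(-21) = -8*(-21) = 168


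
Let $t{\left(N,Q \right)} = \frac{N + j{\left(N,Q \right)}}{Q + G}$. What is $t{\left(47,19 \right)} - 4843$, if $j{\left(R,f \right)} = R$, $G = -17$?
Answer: $-4796$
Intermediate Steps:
$t{\left(N,Q \right)} = \frac{2 N}{-17 + Q}$ ($t{\left(N,Q \right)} = \frac{N + N}{Q - 17} = \frac{2 N}{-17 + Q}$)
$t{\left(47,19 \right)} - 4843 = 2 \cdot 47 \frac{1}{-17 + 19} - 4843 = 2 \cdot 47 \cdot \frac{1}{2} - 4843 = 47 - 4843 = -4796$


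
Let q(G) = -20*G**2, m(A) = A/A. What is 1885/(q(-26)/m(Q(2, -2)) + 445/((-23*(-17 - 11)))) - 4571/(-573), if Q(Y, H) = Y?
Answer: 868922817/110861939 ≈ 7.8379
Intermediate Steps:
m(A) = 1
1885/(q(-26)/m(Q(2, -2)) + 445/((-23*(-17 - 11)))) - 4571/(-573) = 1885/(-20*(-26)**2/1 + 445/((-23*(-17 - 11)))) - 4571/(-573) = 1885/(-20*676*1 + 445/((-23*(-28)))) - 4571*(-1/573) = 1885/(-13520*1 + 445/644) + 4571/573 = 1885/(-13520 + 445*(1/644)) + 4571/573 = 1885/(-13520 + 445/644) + 4571/573 = 1885/(-8706435/644) + 4571/573 = 1885*(-644/8706435) + 4571/573 = -242788/1741287 + 4571/573 = 868922817/110861939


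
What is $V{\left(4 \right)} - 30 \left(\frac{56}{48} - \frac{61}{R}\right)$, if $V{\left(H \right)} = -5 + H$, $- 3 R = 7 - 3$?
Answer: $- \frac{2817}{2} \approx -1408.5$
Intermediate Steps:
$R = - \frac{4}{3}$ ($R = - \frac{7 - 3}{3} = \left(- \frac{1}{3}\right) 4 = - \frac{4}{3} \approx -1.3333$)
$V{\left(4 \right)} - 30 \left(\frac{56}{48} - \frac{61}{R}\right) = \left(-5 + 4\right) - 30 \left(\frac{56}{48} - \frac{61}{- \frac{4}{3}}\right) = -1 - 30 \left(56 \cdot \frac{1}{48} - - \frac{183}{4}\right) = -1 - 30 \left(\frac{7}{6} + \frac{183}{4}\right) = -1 - \frac{2815}{2} = - \frac{2817}{2}$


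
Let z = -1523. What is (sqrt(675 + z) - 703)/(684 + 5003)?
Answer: -703/5687 + 4*I*sqrt(53)/5687 ≈ -0.12362 + 0.0051205*I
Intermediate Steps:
(sqrt(675 + z) - 703)/(684 + 5003) = (sqrt(675 - 1523) - 703)/(684 + 5003) = (sqrt(-848) - 703)/5687 = (4*I*sqrt(53) - 703)*(1/5687) = (-703 + 4*I*sqrt(53))*(1/5687) = -703/5687 + 4*I*sqrt(53)/5687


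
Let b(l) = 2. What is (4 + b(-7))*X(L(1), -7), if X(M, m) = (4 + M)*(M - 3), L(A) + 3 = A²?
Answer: -60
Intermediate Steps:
L(A) = -3 + A²
X(M, m) = (-3 + M)*(4 + M) (X(M, m) = (4 + M)*(-3 + M) = (-3 + M)*(4 + M))
(4 + b(-7))*X(L(1), -7) = (4 + 2)*(-12 + (-3 + 1²) + (-3 + 1²)²) = 6*(-12 + (-3 + 1) + (-3 + 1)²) = 6*(-12 - 2 + (-2)²) = 6*(-12 - 2 + 4) = 6*(-10) = -60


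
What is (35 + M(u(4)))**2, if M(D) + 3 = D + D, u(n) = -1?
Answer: 900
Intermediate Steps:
M(D) = -3 + 2*D (M(D) = -3 + (D + D) = -3 + 2*D)
(35 + M(u(4)))**2 = (35 + (-3 + 2*(-1)))**2 = (35 + (-3 - 2))**2 = (35 - 5)**2 = 30**2 = 900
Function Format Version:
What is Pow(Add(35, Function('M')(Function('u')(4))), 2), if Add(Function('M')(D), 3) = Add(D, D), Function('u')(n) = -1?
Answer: 900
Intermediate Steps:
Function('M')(D) = Add(-3, Mul(2, D)) (Function('M')(D) = Add(-3, Add(D, D)) = Add(-3, Mul(2, D)))
Pow(Add(35, Function('M')(Function('u')(4))), 2) = Pow(Add(35, Add(-3, Mul(2, -1))), 2) = Pow(Add(35, Add(-3, -2)), 2) = Pow(Add(35, -5), 2) = Pow(30, 2) = 900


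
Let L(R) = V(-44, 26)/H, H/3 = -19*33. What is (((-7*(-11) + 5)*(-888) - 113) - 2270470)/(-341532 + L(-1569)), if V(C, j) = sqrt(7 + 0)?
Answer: 2831752109499494148/412705630352142857 - 4407933519*sqrt(7)/412705630352142857 ≈ 6.8614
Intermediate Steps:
V(C, j) = sqrt(7)
H = -1881 (H = 3*(-19*33) = 3*(-627) = -1881)
L(R) = -sqrt(7)/1881 (L(R) = sqrt(7)/(-1881) = sqrt(7)*(-1/1881) = -sqrt(7)/1881)
(((-7*(-11) + 5)*(-888) - 113) - 2270470)/(-341532 + L(-1569)) = (((-7*(-11) + 5)*(-888) - 113) - 2270470)/(-341532 - sqrt(7)/1881) = (((77 + 5)*(-888) - 113) - 2270470)/(-341532 - sqrt(7)/1881) = ((82*(-888) - 113) - 2270470)/(-341532 - sqrt(7)/1881) = ((-72816 - 113) - 2270470)/(-341532 - sqrt(7)/1881) = (-72929 - 2270470)/(-341532 - sqrt(7)/1881) = -2343399/(-341532 - sqrt(7)/1881)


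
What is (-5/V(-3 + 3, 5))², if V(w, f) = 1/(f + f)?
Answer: 2500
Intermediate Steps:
V(w, f) = 1/(2*f)
(-5/V(-3 + 3, 5))² = (-5/((½)/5))² = (-5/((½)*(⅕)))² = (-5/⅒)² = (-5*10)² = (-50)² = 2500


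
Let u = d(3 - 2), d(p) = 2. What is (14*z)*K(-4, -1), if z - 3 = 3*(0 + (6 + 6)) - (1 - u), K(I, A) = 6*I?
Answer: -13440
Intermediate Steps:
u = 2
z = 40 (z = 3 + (3*(0 + (6 + 6)) - (1 - 1*2)) = 3 + (3*(0 + 12) - (1 - 2)) = 3 + (3*12 - 1*(-1)) = 3 + (36 + 1) = 3 + 37 = 40)
(14*z)*K(-4, -1) = (14*40)*(6*(-4)) = 560*(-24) = -13440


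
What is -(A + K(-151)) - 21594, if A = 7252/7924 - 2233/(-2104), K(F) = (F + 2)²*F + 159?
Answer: 1983143451461/595432 ≈ 3.3306e+6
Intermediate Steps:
K(F) = 159 + F*(2 + F)² (K(F) = (2 + F)²*F + 159 = F*(2 + F)² + 159 = 159 + F*(2 + F)²)
A = 1176875/595432 (A = 7252*(1/7924) - 2233*(-1/2104) = 259/283 + 2233/2104 = 1176875/595432 ≈ 1.9765)
-(A + K(-151)) - 21594 = -(1176875/595432 + (159 - 151*(2 - 151)²)) - 21594 = -(1176875/595432 + (159 - 151*(-149)²)) - 21594 = -(1176875/595432 + (159 - 151*22201)) - 21594 = -(1176875/595432 + (159 - 3352351)) - 21594 = -(1176875/595432 - 3352192) - 21594 = -1*(-1996001210069/595432) - 21594 = 1996001210069/595432 - 21594 = 1983143451461/595432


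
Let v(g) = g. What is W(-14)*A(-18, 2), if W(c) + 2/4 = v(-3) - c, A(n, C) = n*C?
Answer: -378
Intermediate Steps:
A(n, C) = C*n
W(c) = -7/2 - c (W(c) = -½ + (-3 - c) = -7/2 - c)
W(-14)*A(-18, 2) = (-7/2 - 1*(-14))*(2*(-18)) = (-7/2 + 14)*(-36) = (21/2)*(-36) = -378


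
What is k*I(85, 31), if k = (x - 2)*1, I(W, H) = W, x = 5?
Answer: 255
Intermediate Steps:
k = 3 (k = (5 - 2)*1 = 3*1 = 3)
k*I(85, 31) = 3*85 = 255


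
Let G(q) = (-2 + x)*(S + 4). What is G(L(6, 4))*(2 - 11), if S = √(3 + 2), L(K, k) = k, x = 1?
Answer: 36 + 9*√5 ≈ 56.125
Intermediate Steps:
S = √5 ≈ 2.2361
G(q) = -4 - √5 (G(q) = (-2 + 1)*(√5 + 4) = -(4 + √5) = -4 - √5)
G(L(6, 4))*(2 - 11) = (-4 - √5)*(2 - 11) = (-4 - √5)*(-9) = 36 + 9*√5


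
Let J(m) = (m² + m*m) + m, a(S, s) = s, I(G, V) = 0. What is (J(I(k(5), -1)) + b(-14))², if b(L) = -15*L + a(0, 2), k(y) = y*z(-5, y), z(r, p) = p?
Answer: 44944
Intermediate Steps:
k(y) = y² (k(y) = y*y = y²)
J(m) = m + 2*m² (J(m) = (m² + m²) + m = 2*m² + m = m + 2*m²)
b(L) = 2 - 15*L (b(L) = -15*L + 2 = 2 - 15*L)
(J(I(k(5), -1)) + b(-14))² = (0*(1 + 2*0) + (2 - 15*(-14)))² = (0*(1 + 0) + (2 + 210))² = (0*1 + 212)² = (0 + 212)² = 212² = 44944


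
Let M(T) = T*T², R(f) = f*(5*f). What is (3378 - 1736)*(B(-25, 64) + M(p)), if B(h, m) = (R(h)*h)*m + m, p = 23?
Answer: -8189916698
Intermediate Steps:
R(f) = 5*f²
M(T) = T³
B(h, m) = m + 5*m*h³ (B(h, m) = ((5*h²)*h)*m + m = (5*h³)*m + m = 5*m*h³ + m = m + 5*m*h³)
(3378 - 1736)*(B(-25, 64) + M(p)) = (3378 - 1736)*(64*(1 + 5*(-25)³) + 23³) = 1642*(64*(1 + 5*(-15625)) + 12167) = 1642*(64*(1 - 78125) + 12167) = 1642*(64*(-78124) + 12167) = 1642*(-4999936 + 12167) = 1642*(-4987769) = -8189916698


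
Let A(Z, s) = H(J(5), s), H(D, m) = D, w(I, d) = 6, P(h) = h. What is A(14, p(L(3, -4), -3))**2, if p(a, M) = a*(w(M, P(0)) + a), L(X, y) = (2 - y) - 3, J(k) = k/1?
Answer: 25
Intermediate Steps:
J(k) = k (J(k) = k*1 = k)
L(X, y) = -1 - y
p(a, M) = a*(6 + a)
A(Z, s) = 5
A(14, p(L(3, -4), -3))**2 = 5**2 = 25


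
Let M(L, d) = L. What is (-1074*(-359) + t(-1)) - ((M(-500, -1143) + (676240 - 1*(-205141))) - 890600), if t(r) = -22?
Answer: 395263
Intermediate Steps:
(-1074*(-359) + t(-1)) - ((M(-500, -1143) + (676240 - 1*(-205141))) - 890600) = (-1074*(-359) - 22) - ((-500 + (676240 - 1*(-205141))) - 890600) = (385566 - 22) - ((-500 + (676240 + 205141)) - 890600) = 385544 - ((-500 + 881381) - 890600) = 385544 - (880881 - 890600) = 385544 - 1*(-9719) = 385544 + 9719 = 395263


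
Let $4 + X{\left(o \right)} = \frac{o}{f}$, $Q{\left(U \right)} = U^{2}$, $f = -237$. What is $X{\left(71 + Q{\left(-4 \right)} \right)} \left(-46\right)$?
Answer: $\frac{15870}{79} \approx 200.89$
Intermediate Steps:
$X{\left(o \right)} = -4 - \frac{o}{237}$ ($X{\left(o \right)} = -4 + \frac{o}{-237} = -4 + o \left(- \frac{1}{237}\right) = -4 - \frac{o}{237}$)
$X{\left(71 + Q{\left(-4 \right)} \right)} \left(-46\right) = \left(-4 - \frac{71 + \left(-4\right)^{2}}{237}\right) \left(-46\right) = \left(-4 - \frac{71 + 16}{237}\right) \left(-46\right) = \left(-4 - \frac{29}{79}\right) \left(-46\right) = \left(- \frac{345}{79}\right) \left(-46\right) = \frac{15870}{79}$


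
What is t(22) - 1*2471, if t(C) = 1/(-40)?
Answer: -98841/40 ≈ -2471.0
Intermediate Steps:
t(C) = -1/40
t(22) - 1*2471 = -1/40 - 1*2471 = -1/40 - 2471 = -98841/40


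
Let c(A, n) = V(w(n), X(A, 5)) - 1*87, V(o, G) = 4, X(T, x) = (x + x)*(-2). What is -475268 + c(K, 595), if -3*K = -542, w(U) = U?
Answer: -475351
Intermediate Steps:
X(T, x) = -4*x (X(T, x) = (2*x)*(-2) = -4*x)
K = 542/3 (K = -⅓*(-542) = 542/3 ≈ 180.67)
c(A, n) = -83 (c(A, n) = 4 - 1*87 = 4 - 87 = -83)
-475268 + c(K, 595) = -475268 - 83 = -475351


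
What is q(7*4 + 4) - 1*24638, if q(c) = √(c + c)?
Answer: -24630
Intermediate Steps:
q(c) = √2*√c (q(c) = √(2*c) = √2*√c)
q(7*4 + 4) - 1*24638 = √2*√(7*4 + 4) - 1*24638 = √2*√(28 + 4) - 24638 = √2*√32 - 24638 = √2*(4*√2) - 24638 = 8 - 24638 = -24630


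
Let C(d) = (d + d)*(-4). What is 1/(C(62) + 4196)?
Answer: 1/3700 ≈ 0.00027027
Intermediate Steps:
C(d) = -8*d (C(d) = (2*d)*(-4) = -8*d)
1/(C(62) + 4196) = 1/(-8*62 + 4196) = 1/(-496 + 4196) = 1/3700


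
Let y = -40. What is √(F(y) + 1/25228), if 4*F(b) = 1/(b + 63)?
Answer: √918236130/290122 ≈ 0.10445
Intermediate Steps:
F(b) = 1/(4*(63 + b)) (F(b) = 1/(4*(b + 63)) = 1/(4*(63 + b)))
√(F(y) + 1/25228) = √(1/(4*(63 - 40)) + 1/25228) = √((¼)/23 + 1/25228) = √((¼)*(1/23) + 1/25228) = √(1/92 + 1/25228) = √(3165/290122) = √918236130/290122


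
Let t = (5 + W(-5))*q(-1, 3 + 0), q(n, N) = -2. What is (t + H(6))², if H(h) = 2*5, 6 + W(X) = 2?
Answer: 64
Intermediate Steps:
W(X) = -4 (W(X) = -6 + 2 = -4)
H(h) = 10
t = -2 (t = (5 - 4)*(-2) = 1*(-2) = -2)
(t + H(6))² = (-2 + 10)² = 8² = 64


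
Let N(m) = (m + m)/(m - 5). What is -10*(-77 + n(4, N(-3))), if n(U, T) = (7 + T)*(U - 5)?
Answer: 1695/2 ≈ 847.50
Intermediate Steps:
N(m) = 2*m/(-5 + m) (N(m) = (2*m)/(-5 + m) = 2*m/(-5 + m))
n(U, T) = (-5 + U)*(7 + T) (n(U, T) = (7 + T)*(-5 + U) = (-5 + U)*(7 + T))
-10*(-77 + n(4, N(-3))) = -10*(-77 + (-35 - 10*(-3)/(-5 - 3) + 7*4 + (2*(-3)/(-5 - 3))*4)) = -10*(-77 + (-35 - 10*(-3)/(-8) + 28 + (2*(-3)/(-8))*4)) = -10*(-77 + (-35 - 10*(-3)*(-1)/8 + 28 + (2*(-3)*(-1/8))*4)) = -10*(-77 + (-35 - 5*3/4 + 28 + (3/4)*4)) = -10*(-77 + (-35 - 15/4 + 28 + 3)) = -10*(-77 - 31/4) = -10*(-339/4) = 1695/2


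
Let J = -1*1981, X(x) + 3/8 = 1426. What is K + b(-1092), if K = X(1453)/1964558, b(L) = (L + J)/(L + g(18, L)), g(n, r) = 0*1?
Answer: 1725326719/612942096 ≈ 2.8148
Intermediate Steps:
X(x) = 11405/8 (X(x) = -3/8 + 1426 = 11405/8)
g(n, r) = 0
J = -1981
b(L) = (-1981 + L)/L (b(L) = (L - 1981)/(L + 0) = (-1981 + L)/L)
K = 11405/15716464 (K = (11405/8)/1964558 = (11405/8)*(1/1964558) = 11405/15716464 ≈ 0.00072567)
K + b(-1092) = 11405/15716464 + (-1981 - 1092)/(-1092) = 11405/15716464 - 1/1092*(-3073) = 11405/15716464 + 439/156 = 1725326719/612942096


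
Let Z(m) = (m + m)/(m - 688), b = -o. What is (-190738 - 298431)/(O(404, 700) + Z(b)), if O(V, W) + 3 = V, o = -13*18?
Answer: -111041363/90793 ≈ -1223.0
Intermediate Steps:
o = -234
O(V, W) = -3 + V
b = 234 (b = -1*(-234) = 234)
Z(m) = 2*m/(-688 + m) (Z(m) = (2*m)/(-688 + m) = 2*m/(-688 + m))
(-190738 - 298431)/(O(404, 700) + Z(b)) = (-190738 - 298431)/((-3 + 404) + 2*234/(-688 + 234)) = -489169/(401 + 2*234/(-454)) = -489169/(401 + 2*234*(-1/454)) = -489169/(401 - 234/227) = -489169/90793/227 = -489169*227/90793 = -111041363/90793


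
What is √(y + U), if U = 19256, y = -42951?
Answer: I*√23695 ≈ 153.93*I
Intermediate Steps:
√(y + U) = √(-42951 + 19256) = √(-23695) = I*√23695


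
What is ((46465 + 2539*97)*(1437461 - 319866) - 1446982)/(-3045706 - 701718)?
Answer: -163586127039/1873712 ≈ -87306.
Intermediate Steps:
((46465 + 2539*97)*(1437461 - 319866) - 1446982)/(-3045706 - 701718) = ((46465 + 246283)*1117595 - 1446982)/(-3747424) = (292748*1117595 - 1446982)*(-1/3747424) = (327173701060 - 1446982)*(-1/3747424) = 327172254078*(-1/3747424) = -163586127039/1873712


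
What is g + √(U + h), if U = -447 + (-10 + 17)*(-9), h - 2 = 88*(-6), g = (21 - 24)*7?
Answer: -21 + 2*I*√259 ≈ -21.0 + 32.187*I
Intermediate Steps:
g = -21 (g = -3*7 = -21)
h = -526 (h = 2 + 88*(-6) = 2 - 528 = -526)
U = -510 (U = -447 + 7*(-9) = -447 - 63 = -510)
g + √(U + h) = -21 + √(-510 - 526) = -21 + √(-1036) = -21 + 2*I*√259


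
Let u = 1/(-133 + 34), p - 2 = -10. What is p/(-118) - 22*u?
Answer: 154/531 ≈ 0.29002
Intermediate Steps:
p = -8 (p = 2 - 10 = -8)
u = -1/99 (u = 1/(-99) = -1/99 ≈ -0.010101)
p/(-118) - 22*u = -8/(-118) - 22*(-1/99) = -8*(-1/118) + 2/9 = 4/59 + 2/9 = 154/531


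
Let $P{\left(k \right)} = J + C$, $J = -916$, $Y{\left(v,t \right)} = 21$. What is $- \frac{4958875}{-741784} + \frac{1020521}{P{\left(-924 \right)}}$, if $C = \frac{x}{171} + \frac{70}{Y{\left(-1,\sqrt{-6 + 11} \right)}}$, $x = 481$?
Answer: $- \frac{128676524991469}{115410463640} \approx -1114.9$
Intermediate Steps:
$C = \frac{1051}{171}$ ($C = \frac{481}{171} + \frac{70}{21} = 481 \cdot \frac{1}{171} + 70 \cdot \frac{1}{21} = \frac{481}{171} + \frac{10}{3} = \frac{1051}{171} \approx 6.1462$)
$P{\left(k \right)} = - \frac{155585}{171}$ ($P{\left(k \right)} = -916 + \frac{1051}{171} = - \frac{155585}{171}$)
$- \frac{4958875}{-741784} + \frac{1020521}{P{\left(-924 \right)}} = - \frac{4958875}{-741784} + \frac{1020521}{- \frac{155585}{171}} = \left(-4958875\right) \left(- \frac{1}{741784}\right) + 1020521 \left(- \frac{171}{155585}\right) = \frac{4958875}{741784} - \frac{174509091}{155585} = - \frac{128676524991469}{115410463640}$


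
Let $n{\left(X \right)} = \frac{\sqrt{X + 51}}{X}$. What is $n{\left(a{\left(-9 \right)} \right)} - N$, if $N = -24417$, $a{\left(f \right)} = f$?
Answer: $24417 - \frac{\sqrt{42}}{9} \approx 24416.0$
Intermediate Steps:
$n{\left(X \right)} = \frac{\sqrt{51 + X}}{X}$
$n{\left(a{\left(-9 \right)} \right)} - N = \frac{\sqrt{51 - 9}}{-9} - -24417 = - \frac{\sqrt{42}}{9} + 24417 = 24417 - \frac{\sqrt{42}}{9}$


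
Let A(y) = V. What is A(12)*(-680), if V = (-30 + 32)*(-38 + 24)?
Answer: 19040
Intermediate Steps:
V = -28 (V = 2*(-14) = -28)
A(y) = -28
A(12)*(-680) = -28*(-680) = 19040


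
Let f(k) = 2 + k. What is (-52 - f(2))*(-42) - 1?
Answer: 2351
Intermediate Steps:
(-52 - f(2))*(-42) - 1 = (-52 - (2 + 2))*(-42) - 1 = (-52 - 1*4)*(-42) - 1 = (-52 - 4)*(-42) - 1 = -56*(-42) - 1 = 2352 - 1 = 2351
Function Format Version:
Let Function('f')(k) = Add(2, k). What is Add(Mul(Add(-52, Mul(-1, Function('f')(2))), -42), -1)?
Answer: 2351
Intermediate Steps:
Add(Mul(Add(-52, Mul(-1, Function('f')(2))), -42), -1) = Add(Mul(Add(-52, Mul(-1, Add(2, 2))), -42), -1) = Add(Mul(Add(-52, Mul(-1, 4)), -42), -1) = Add(Mul(Add(-52, -4), -42), -1) = Add(Mul(-56, -42), -1) = Add(2352, -1) = 2351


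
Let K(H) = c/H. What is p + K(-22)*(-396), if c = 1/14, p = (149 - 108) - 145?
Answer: -719/7 ≈ -102.71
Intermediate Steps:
p = -104 (p = 41 - 145 = -104)
c = 1/14 ≈ 0.071429
K(H) = 1/(14*H)
p + K(-22)*(-396) = -104 + ((1/14)/(-22))*(-396) = -104 + ((1/14)*(-1/22))*(-396) = -104 - 1/308*(-396) = -104 + 9/7 = -719/7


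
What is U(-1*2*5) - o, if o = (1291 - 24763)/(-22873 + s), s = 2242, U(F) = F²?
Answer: 679876/6877 ≈ 98.862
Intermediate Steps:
o = 7824/6877 (o = (1291 - 24763)/(-22873 + 2242) = -23472/(-20631) = -23472*(-1/20631) = 7824/6877 ≈ 1.1377)
U(-1*2*5) - o = (-1*2*5)² - 1*7824/6877 = (-2*5)² - 7824/6877 = (-10)² - 7824/6877 = 100 - 7824/6877 = 679876/6877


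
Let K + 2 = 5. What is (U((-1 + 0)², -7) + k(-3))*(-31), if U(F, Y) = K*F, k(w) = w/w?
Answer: -124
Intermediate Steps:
K = 3 (K = -2 + 5 = 3)
k(w) = 1
U(F, Y) = 3*F
(U((-1 + 0)², -7) + k(-3))*(-31) = (3*(-1 + 0)² + 1)*(-31) = (3*(-1)² + 1)*(-31) = (3*1 + 1)*(-31) = (3 + 1)*(-31) = 4*(-31) = -124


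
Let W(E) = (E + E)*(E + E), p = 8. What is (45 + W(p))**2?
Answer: 90601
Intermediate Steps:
W(E) = 4*E**2 (W(E) = (2*E)*(2*E) = 4*E**2)
(45 + W(p))**2 = (45 + 4*8**2)**2 = (45 + 4*64)**2 = (45 + 256)**2 = 301**2 = 90601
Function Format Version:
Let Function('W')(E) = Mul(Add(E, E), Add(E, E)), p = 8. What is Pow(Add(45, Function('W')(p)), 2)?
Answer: 90601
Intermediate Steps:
Function('W')(E) = Mul(4, Pow(E, 2)) (Function('W')(E) = Mul(Mul(2, E), Mul(2, E)) = Mul(4, Pow(E, 2)))
Pow(Add(45, Function('W')(p)), 2) = Pow(Add(45, Mul(4, Pow(8, 2))), 2) = Pow(Add(45, Mul(4, 64)), 2) = Pow(Add(45, 256), 2) = Pow(301, 2) = 90601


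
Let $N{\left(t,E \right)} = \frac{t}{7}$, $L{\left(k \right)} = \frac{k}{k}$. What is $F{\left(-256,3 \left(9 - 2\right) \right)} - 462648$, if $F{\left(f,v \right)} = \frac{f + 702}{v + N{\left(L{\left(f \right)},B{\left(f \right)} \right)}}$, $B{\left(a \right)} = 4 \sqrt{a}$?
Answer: $- \frac{34234391}{74} \approx -4.6263 \cdot 10^{5}$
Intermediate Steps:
$L{\left(k \right)} = 1$
$N{\left(t,E \right)} = \frac{t}{7}$ ($N{\left(t,E \right)} = t \frac{1}{7} = \frac{t}{7}$)
$F{\left(f,v \right)} = \frac{702 + f}{\frac{1}{7} + v}$ ($F{\left(f,v \right)} = \frac{f + 702}{v + \frac{1}{7} \cdot 1} = \frac{702 + f}{v + \frac{1}{7}} = \frac{702 + f}{\frac{1}{7} + v}$)
$F{\left(-256,3 \left(9 - 2\right) \right)} - 462648 = \frac{7 \left(702 - 256\right)}{1 + 7 \cdot 3 \left(9 - 2\right)} - 462648 = 7 \frac{1}{1 + 7 \cdot 3 \cdot 7} \cdot 446 - 462648 = 7 \frac{1}{1 + 7 \cdot 21} \cdot 446 - 462648 = 7 \frac{1}{1 + 147} \cdot 446 - 462648 = 7 \cdot \frac{1}{148} \cdot 446 - 462648 = \frac{1561}{74} - 462648 = - \frac{34234391}{74}$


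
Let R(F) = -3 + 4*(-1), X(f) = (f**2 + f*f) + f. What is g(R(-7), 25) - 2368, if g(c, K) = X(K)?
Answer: -1093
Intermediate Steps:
X(f) = f + 2*f**2 (X(f) = (f**2 + f**2) + f = 2*f**2 + f = f + 2*f**2)
R(F) = -7 (R(F) = -3 - 4 = -7)
g(c, K) = K*(1 + 2*K)
g(R(-7), 25) - 2368 = 25*(1 + 2*25) - 2368 = 25*(1 + 50) - 2368 = 25*51 - 2368 = 1275 - 2368 = -1093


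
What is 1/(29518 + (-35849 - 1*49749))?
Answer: -1/56080 ≈ -1.7832e-5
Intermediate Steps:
1/(29518 + (-35849 - 1*49749)) = 1/(29518 + (-35849 - 49749)) = 1/(29518 - 85598) = 1/(-56080) = -1/56080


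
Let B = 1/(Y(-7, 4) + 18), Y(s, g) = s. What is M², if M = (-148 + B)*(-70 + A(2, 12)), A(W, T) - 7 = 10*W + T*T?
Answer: 27003362929/121 ≈ 2.2317e+8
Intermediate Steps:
A(W, T) = 7 + T² + 10*W (A(W, T) = 7 + (10*W + T*T) = 7 + (10*W + T²) = 7 + (T² + 10*W) = 7 + T² + 10*W)
B = 1/11 (B = 1/(-7 + 18) = 1/11 ≈ 0.090909)
M = -164327/11 (M = (-148 + 1/11)*(-70 + (7 + 12² + 10*2)) = -1627*(-70 + (7 + 144 + 20))/11 = -1627*(-70 + 171)/11 = -1627/11*101 = -164327/11 ≈ -14939.)
M² = (-164327/11)² = 27003362929/121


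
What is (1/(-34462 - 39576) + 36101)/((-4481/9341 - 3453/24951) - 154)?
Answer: -207650979496739189/889354888398428 ≈ -233.48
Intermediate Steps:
(1/(-34462 - 39576) + 36101)/((-4481/9341 - 3453/24951) - 154) = (1/(-74038) + 36101)/((-4481*1/9341 - 3453*1/24951) - 154) = (-1/74038 + 36101)/((-4481/9341 - 1151/8317) - 154) = 2672845837/(74038*(-48019968/77689097 - 154)) = 2672845837/(74038*(-12012140906/77689097)) = (2672845837/74038)*(-77689097/12012140906) = -207650979496739189/889354888398428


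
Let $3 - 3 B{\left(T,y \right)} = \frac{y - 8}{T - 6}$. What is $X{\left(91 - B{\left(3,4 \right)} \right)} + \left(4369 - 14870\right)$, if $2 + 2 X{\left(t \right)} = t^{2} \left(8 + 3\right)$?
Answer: $\frac{2793616}{81} \approx 34489.0$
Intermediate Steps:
$B{\left(T,y \right)} = 1 - \frac{-8 + y}{3 \left(-6 + T\right)}$ ($B{\left(T,y \right)} = 1 - \frac{\left(y - 8\right) \frac{1}{T - 6}}{3} = 1 - \frac{\left(-8 + y\right) \frac{1}{-6 + T}}{3} = 1 - \frac{\frac{1}{-6 + T} \left(-8 + y\right)}{3} = 1 - \frac{-8 + y}{3 \left(-6 + T\right)}$)
$X{\left(t \right)} = -1 + \frac{11 t^{2}}{2}$ ($X{\left(t \right)} = -1 + \frac{t^{2} \left(8 + 3\right)}{2} = -1 + \frac{t^{2} \cdot 11}{2} = -1 + \frac{11 t^{2}}{2}$)
$X{\left(91 - B{\left(3,4 \right)} \right)} + \left(4369 - 14870\right) = \left(-1 + \frac{11 \left(91 - \frac{-10 - 4 + 3 \cdot 3}{3 \left(-6 + 3\right)}\right)^{2}}{2}\right) + \left(4369 - 14870\right) = \left(-1 + \frac{11 \left(91 - \frac{-10 - 4 + 9}{3 \left(-3\right)}\right)^{2}}{2}\right) + \left(4369 - 14870\right) = \left(-1 + \frac{11 \left(91 - \frac{1}{3} \left(- \frac{1}{3}\right) \left(-5\right)\right)^{2}}{2}\right) - 10501 = \left(-1 + \frac{11 \left(91 - \frac{5}{9}\right)^{2}}{2}\right) - 10501 = \left(-1 + \frac{11 \left(\frac{814}{9}\right)^{2}}{2}\right) - 10501 = \left(-1 + \frac{11}{2} \cdot \frac{662596}{81}\right) - 10501 = \left(-1 + \frac{3644278}{81}\right) - 10501 = \frac{3644197}{81} - 10501 = \frac{2793616}{81}$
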